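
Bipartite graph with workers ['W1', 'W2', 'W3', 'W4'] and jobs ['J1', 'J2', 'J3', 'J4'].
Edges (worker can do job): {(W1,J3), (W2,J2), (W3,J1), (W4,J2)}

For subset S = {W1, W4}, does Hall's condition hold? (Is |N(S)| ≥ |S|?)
Yes: |N(S)| = 2, |S| = 2

Subset S = {W1, W4}
Neighbors N(S) = {J2, J3}

|N(S)| = 2, |S| = 2
Hall's condition: |N(S)| ≥ |S| is satisfied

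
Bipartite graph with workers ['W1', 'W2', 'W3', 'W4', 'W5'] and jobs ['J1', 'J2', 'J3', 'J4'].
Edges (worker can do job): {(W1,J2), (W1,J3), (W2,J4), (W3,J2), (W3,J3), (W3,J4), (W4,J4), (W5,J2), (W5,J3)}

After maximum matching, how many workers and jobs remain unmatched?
Unmatched: 2 workers, 1 jobs

Maximum matching size: 3
Workers: 5 total, 3 matched, 2 unmatched
Jobs: 4 total, 3 matched, 1 unmatched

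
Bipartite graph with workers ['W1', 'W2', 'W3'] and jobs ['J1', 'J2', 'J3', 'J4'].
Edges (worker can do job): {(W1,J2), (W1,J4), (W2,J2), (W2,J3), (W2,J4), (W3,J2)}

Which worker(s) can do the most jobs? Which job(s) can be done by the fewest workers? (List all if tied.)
Most versatile: W2 (3 jobs); Least covered: J1 (0 workers)

Worker degrees (jobs they can do): W1:2, W2:3, W3:1
Job degrees (workers who can do it): J1:0, J2:3, J3:1, J4:2

Maximum worker degree is 3, achieved by: W2
Minimum job degree is 0, achieved by: J1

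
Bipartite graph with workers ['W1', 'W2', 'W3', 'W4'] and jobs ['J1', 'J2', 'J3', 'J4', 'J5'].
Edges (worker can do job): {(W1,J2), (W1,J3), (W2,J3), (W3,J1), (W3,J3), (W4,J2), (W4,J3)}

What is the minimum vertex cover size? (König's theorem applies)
Minimum vertex cover size = 3

By König's theorem: in bipartite graphs,
min vertex cover = max matching = 3

Maximum matching has size 3, so minimum vertex cover also has size 3.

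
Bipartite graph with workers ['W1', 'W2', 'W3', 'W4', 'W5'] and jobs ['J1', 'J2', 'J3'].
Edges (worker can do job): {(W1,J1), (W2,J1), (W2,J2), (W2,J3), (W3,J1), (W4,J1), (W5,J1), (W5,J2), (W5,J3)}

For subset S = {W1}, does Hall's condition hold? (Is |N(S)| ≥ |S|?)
Yes: |N(S)| = 1, |S| = 1

Subset S = {W1}
Neighbors N(S) = {J1}

|N(S)| = 1, |S| = 1
Hall's condition: |N(S)| ≥ |S| is satisfied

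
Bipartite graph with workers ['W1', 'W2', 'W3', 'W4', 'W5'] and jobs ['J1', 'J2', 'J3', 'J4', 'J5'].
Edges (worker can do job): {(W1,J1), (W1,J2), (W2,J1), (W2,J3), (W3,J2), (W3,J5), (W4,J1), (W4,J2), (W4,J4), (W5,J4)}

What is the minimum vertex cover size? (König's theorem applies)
Minimum vertex cover size = 5

By König's theorem: in bipartite graphs,
min vertex cover = max matching = 5

Maximum matching has size 5, so minimum vertex cover also has size 5.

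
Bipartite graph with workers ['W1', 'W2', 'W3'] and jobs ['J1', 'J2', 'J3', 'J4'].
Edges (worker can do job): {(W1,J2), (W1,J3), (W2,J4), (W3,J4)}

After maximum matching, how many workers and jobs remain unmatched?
Unmatched: 1 workers, 2 jobs

Maximum matching size: 2
Workers: 3 total, 2 matched, 1 unmatched
Jobs: 4 total, 2 matched, 2 unmatched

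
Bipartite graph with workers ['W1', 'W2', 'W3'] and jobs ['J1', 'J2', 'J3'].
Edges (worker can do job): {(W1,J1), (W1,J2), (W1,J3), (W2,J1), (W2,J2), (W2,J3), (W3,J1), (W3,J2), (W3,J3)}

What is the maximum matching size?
Maximum matching size = 3

Maximum matching: {(W1,J3), (W2,J2), (W3,J1)}
Size: 3

This assigns 3 workers to 3 distinct jobs.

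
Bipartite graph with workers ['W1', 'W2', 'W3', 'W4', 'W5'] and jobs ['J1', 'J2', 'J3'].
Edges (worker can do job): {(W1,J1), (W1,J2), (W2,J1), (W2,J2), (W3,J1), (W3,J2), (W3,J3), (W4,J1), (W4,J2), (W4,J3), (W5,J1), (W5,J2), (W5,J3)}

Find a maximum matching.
Matching: {(W3,J3), (W4,J1), (W5,J2)}

Maximum matching (size 3):
  W3 → J3
  W4 → J1
  W5 → J2

Each worker is assigned to at most one job, and each job to at most one worker.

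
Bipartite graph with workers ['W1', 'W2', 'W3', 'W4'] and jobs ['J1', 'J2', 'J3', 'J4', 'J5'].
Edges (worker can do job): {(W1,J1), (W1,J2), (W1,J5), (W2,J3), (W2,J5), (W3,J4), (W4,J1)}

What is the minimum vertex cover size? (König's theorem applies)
Minimum vertex cover size = 4

By König's theorem: in bipartite graphs,
min vertex cover = max matching = 4

Maximum matching has size 4, so minimum vertex cover also has size 4.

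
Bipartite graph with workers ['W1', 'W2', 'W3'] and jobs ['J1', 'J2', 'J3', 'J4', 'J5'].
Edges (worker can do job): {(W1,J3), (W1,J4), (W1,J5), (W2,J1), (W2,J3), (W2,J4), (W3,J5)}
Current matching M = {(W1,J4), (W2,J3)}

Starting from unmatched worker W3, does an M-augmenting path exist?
Yes: W3 → J5

An M-augmenting path alternates non-matching / matching edges, starting and ending at unmatched vertices.
Path: W3 → J5
(J5 is unmatched in M, so the path is augmenting.)
Flipping edges along this path would increase |M| from 2 to 3.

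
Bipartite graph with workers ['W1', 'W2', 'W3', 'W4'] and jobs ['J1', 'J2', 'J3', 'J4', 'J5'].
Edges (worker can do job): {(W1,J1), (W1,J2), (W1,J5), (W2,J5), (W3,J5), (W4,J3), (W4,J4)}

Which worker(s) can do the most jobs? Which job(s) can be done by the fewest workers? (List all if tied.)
Most versatile: W1 (3 jobs); Least covered: J1, J2, J3, J4 (1 workers)

Worker degrees (jobs they can do): W1:3, W2:1, W3:1, W4:2
Job degrees (workers who can do it): J1:1, J2:1, J3:1, J4:1, J5:3

Maximum worker degree is 3, achieved by: W1
Minimum job degree is 1, achieved by: J1, J2, J3, J4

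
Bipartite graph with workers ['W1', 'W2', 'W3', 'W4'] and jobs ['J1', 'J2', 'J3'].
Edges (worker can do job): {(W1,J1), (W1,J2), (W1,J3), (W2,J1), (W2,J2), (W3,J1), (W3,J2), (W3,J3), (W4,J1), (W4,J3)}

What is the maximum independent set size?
Maximum independent set = 4

By König's theorem:
- Min vertex cover = Max matching = 3
- Max independent set = Total vertices - Min vertex cover
- Max independent set = 7 - 3 = 4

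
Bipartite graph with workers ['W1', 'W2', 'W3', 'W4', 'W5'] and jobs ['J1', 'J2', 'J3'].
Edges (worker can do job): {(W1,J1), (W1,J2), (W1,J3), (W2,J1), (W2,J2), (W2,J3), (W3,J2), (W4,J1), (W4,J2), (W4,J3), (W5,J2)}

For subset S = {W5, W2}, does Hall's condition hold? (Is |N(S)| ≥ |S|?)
Yes: |N(S)| = 3, |S| = 2

Subset S = {W5, W2}
Neighbors N(S) = {J1, J2, J3}

|N(S)| = 3, |S| = 2
Hall's condition: |N(S)| ≥ |S| is satisfied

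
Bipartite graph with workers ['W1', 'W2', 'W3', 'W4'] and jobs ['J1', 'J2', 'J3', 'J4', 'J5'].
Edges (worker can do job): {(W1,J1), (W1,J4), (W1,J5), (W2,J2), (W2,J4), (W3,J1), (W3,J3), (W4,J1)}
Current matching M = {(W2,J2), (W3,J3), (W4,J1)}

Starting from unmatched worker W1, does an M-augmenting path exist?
Yes: W1 → J4

An M-augmenting path alternates non-matching / matching edges, starting and ending at unmatched vertices.
Path: W1 → J4
(J4 is unmatched in M, so the path is augmenting.)
Flipping edges along this path would increase |M| from 3 to 4.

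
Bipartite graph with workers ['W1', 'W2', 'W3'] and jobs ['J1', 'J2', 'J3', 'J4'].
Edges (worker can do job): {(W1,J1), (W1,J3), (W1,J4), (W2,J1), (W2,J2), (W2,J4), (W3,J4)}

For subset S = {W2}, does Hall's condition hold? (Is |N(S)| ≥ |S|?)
Yes: |N(S)| = 3, |S| = 1

Subset S = {W2}
Neighbors N(S) = {J1, J2, J4}

|N(S)| = 3, |S| = 1
Hall's condition: |N(S)| ≥ |S| is satisfied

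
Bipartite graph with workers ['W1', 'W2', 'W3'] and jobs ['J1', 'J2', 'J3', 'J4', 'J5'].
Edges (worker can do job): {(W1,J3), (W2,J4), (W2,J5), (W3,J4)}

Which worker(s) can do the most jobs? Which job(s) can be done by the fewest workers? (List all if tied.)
Most versatile: W2 (2 jobs); Least covered: J1, J2 (0 workers)

Worker degrees (jobs they can do): W1:1, W2:2, W3:1
Job degrees (workers who can do it): J1:0, J2:0, J3:1, J4:2, J5:1

Maximum worker degree is 2, achieved by: W2
Minimum job degree is 0, achieved by: J1, J2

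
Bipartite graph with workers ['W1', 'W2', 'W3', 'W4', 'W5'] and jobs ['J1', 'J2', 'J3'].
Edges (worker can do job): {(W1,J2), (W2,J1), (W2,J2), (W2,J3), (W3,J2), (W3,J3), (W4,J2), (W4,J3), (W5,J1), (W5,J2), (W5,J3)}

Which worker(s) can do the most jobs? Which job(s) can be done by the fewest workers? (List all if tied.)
Most versatile: W2, W5 (3 jobs); Least covered: J1 (2 workers)

Worker degrees (jobs they can do): W1:1, W2:3, W3:2, W4:2, W5:3
Job degrees (workers who can do it): J1:2, J2:5, J3:4

Maximum worker degree is 3, achieved by: W2, W5
Minimum job degree is 2, achieved by: J1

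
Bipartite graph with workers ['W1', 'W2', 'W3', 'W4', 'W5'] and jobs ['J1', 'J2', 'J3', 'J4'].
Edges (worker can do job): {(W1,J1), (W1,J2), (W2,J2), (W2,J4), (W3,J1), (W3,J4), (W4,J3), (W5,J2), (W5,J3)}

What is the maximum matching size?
Maximum matching size = 4

Maximum matching: {(W1,J1), (W3,J4), (W4,J3), (W5,J2)}
Size: 4

This assigns 4 workers to 4 distinct jobs.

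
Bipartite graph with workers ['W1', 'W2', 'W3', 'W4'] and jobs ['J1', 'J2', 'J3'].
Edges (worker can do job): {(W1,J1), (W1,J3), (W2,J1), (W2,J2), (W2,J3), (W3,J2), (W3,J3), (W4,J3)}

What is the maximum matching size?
Maximum matching size = 3

Maximum matching: {(W1,J1), (W3,J2), (W4,J3)}
Size: 3

This assigns 3 workers to 3 distinct jobs.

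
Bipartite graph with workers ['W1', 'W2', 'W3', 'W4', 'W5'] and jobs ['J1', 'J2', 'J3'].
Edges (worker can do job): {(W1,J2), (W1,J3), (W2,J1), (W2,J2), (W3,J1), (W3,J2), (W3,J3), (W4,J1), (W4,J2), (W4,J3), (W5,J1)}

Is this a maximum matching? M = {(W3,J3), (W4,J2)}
No, size 2 is not maximum

Proposed matching has size 2.
Maximum matching size for this graph: 3.

This is NOT maximum - can be improved to size 3.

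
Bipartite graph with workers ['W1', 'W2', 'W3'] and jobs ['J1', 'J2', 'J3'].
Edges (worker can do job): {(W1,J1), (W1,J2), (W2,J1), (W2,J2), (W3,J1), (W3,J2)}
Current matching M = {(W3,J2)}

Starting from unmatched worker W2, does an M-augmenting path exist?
Yes: W2 → J1

An M-augmenting path alternates non-matching / matching edges, starting and ending at unmatched vertices.
Path: W2 → J1
(J1 is unmatched in M, so the path is augmenting.)
Flipping edges along this path would increase |M| from 1 to 2.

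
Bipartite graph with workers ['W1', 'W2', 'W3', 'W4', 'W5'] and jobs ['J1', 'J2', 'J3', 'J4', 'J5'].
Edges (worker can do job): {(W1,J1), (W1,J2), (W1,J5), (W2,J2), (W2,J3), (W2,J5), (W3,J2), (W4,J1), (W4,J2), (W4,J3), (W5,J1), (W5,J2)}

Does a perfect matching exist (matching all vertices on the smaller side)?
No, maximum matching has size 4 < 5

Maximum matching has size 4, need 5 for perfect matching.
Unmatched workers: ['W2']
Unmatched jobs: ['J4']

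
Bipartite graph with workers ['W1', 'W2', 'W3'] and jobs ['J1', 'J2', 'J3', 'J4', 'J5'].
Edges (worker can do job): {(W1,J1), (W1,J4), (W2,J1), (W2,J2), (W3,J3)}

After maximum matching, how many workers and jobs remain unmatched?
Unmatched: 0 workers, 2 jobs

Maximum matching size: 3
Workers: 3 total, 3 matched, 0 unmatched
Jobs: 5 total, 3 matched, 2 unmatched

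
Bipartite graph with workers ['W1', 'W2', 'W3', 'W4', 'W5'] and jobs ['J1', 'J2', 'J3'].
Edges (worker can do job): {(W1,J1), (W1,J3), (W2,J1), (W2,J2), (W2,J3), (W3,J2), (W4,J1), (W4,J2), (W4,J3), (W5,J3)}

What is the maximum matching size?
Maximum matching size = 3

Maximum matching: {(W3,J2), (W4,J1), (W5,J3)}
Size: 3

This assigns 3 workers to 3 distinct jobs.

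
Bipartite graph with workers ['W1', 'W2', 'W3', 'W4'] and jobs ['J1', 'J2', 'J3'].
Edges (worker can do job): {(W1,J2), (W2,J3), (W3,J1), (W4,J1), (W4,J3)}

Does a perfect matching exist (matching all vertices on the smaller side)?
Yes, perfect matching exists (size 3)

Perfect matching: {(W1,J2), (W2,J3), (W4,J1)}
All 3 vertices on the smaller side are matched.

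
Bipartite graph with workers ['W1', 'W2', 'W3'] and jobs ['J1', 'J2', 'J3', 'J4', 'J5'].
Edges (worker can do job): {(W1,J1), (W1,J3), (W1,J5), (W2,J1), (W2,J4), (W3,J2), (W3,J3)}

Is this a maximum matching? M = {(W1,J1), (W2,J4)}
No, size 2 is not maximum

Proposed matching has size 2.
Maximum matching size for this graph: 3.

This is NOT maximum - can be improved to size 3.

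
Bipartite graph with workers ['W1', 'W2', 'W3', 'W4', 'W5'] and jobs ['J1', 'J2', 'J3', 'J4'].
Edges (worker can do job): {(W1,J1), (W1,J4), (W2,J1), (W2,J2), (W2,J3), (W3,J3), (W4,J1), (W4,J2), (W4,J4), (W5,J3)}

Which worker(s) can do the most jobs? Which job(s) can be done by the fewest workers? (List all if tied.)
Most versatile: W2, W4 (3 jobs); Least covered: J2, J4 (2 workers)

Worker degrees (jobs they can do): W1:2, W2:3, W3:1, W4:3, W5:1
Job degrees (workers who can do it): J1:3, J2:2, J3:3, J4:2

Maximum worker degree is 3, achieved by: W2, W4
Minimum job degree is 2, achieved by: J2, J4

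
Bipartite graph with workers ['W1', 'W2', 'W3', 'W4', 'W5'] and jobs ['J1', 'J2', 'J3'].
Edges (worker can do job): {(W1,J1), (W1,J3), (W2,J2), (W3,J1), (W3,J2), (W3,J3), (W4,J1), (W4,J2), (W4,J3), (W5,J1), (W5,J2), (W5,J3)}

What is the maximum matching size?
Maximum matching size = 3

Maximum matching: {(W3,J3), (W4,J2), (W5,J1)}
Size: 3

This assigns 3 workers to 3 distinct jobs.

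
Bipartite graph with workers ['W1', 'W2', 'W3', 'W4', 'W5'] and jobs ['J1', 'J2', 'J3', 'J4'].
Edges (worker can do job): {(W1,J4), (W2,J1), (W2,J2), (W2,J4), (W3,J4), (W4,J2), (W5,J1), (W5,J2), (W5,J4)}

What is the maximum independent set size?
Maximum independent set = 6

By König's theorem:
- Min vertex cover = Max matching = 3
- Max independent set = Total vertices - Min vertex cover
- Max independent set = 9 - 3 = 6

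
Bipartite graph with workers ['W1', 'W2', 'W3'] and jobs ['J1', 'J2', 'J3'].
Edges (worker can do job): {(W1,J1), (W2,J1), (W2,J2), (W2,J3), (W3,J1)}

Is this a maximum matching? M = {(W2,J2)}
No, size 1 is not maximum

Proposed matching has size 1.
Maximum matching size for this graph: 2.

This is NOT maximum - can be improved to size 2.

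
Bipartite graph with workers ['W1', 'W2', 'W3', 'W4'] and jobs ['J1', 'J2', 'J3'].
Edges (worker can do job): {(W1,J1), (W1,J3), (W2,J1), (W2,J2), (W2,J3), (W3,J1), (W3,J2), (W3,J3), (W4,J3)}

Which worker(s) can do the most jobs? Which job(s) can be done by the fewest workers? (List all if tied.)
Most versatile: W2, W3 (3 jobs); Least covered: J2 (2 workers)

Worker degrees (jobs they can do): W1:2, W2:3, W3:3, W4:1
Job degrees (workers who can do it): J1:3, J2:2, J3:4

Maximum worker degree is 3, achieved by: W2, W3
Minimum job degree is 2, achieved by: J2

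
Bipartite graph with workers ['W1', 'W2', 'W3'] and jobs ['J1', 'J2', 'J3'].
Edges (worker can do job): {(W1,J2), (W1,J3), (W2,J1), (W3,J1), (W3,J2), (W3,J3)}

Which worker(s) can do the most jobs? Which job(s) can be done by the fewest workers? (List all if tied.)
Most versatile: W3 (3 jobs); Least covered: J1, J2, J3 (2 workers)

Worker degrees (jobs they can do): W1:2, W2:1, W3:3
Job degrees (workers who can do it): J1:2, J2:2, J3:2

Maximum worker degree is 3, achieved by: W3
Minimum job degree is 2, achieved by: J1, J2, J3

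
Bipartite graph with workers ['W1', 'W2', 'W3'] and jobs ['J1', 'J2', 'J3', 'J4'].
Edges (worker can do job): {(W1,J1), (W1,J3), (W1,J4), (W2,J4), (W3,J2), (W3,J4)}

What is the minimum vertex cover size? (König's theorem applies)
Minimum vertex cover size = 3

By König's theorem: in bipartite graphs,
min vertex cover = max matching = 3

Maximum matching has size 3, so minimum vertex cover also has size 3.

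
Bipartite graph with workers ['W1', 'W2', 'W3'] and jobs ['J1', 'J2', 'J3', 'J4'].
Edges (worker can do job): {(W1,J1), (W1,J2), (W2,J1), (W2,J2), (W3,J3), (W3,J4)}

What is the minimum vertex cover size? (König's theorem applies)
Minimum vertex cover size = 3

By König's theorem: in bipartite graphs,
min vertex cover = max matching = 3

Maximum matching has size 3, so minimum vertex cover also has size 3.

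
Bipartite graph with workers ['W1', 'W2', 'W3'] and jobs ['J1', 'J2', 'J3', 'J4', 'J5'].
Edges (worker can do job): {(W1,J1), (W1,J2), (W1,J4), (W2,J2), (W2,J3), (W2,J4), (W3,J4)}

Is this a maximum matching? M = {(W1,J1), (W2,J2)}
No, size 2 is not maximum

Proposed matching has size 2.
Maximum matching size for this graph: 3.

This is NOT maximum - can be improved to size 3.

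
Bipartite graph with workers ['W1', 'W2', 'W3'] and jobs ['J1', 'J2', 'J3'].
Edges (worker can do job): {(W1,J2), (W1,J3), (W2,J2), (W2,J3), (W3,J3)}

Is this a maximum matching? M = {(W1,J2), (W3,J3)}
Yes, size 2 is maximum

Proposed matching has size 2.
Maximum matching size for this graph: 2.

This is a maximum matching.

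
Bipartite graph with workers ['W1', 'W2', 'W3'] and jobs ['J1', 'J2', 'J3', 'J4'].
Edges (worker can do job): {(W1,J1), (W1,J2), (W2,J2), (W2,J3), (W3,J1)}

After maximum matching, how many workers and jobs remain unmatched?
Unmatched: 0 workers, 1 jobs

Maximum matching size: 3
Workers: 3 total, 3 matched, 0 unmatched
Jobs: 4 total, 3 matched, 1 unmatched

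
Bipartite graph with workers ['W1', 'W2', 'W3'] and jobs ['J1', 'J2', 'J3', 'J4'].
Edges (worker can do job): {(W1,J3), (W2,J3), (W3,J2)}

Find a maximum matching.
Matching: {(W1,J3), (W3,J2)}

Maximum matching (size 2):
  W1 → J3
  W3 → J2

Each worker is assigned to at most one job, and each job to at most one worker.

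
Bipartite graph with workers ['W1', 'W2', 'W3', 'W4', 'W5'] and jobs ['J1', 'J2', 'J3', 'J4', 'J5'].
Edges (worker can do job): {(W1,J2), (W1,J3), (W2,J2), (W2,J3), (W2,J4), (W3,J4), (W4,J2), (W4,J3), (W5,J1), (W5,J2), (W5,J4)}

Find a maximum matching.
Matching: {(W1,J2), (W3,J4), (W4,J3), (W5,J1)}

Maximum matching (size 4):
  W1 → J2
  W3 → J4
  W4 → J3
  W5 → J1

Each worker is assigned to at most one job, and each job to at most one worker.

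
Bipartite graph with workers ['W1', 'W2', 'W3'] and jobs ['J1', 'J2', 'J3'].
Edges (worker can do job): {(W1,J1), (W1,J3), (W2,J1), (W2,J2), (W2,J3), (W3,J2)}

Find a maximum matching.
Matching: {(W1,J1), (W2,J3), (W3,J2)}

Maximum matching (size 3):
  W1 → J1
  W2 → J3
  W3 → J2

Each worker is assigned to at most one job, and each job to at most one worker.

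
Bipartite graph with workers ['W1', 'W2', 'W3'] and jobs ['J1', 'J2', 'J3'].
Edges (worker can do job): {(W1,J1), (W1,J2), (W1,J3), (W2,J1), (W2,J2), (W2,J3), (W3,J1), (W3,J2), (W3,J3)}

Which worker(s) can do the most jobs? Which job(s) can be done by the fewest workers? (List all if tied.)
Most versatile: W1, W2, W3 (3 jobs); Least covered: J1, J2, J3 (3 workers)

Worker degrees (jobs they can do): W1:3, W2:3, W3:3
Job degrees (workers who can do it): J1:3, J2:3, J3:3

Maximum worker degree is 3, achieved by: W1, W2, W3
Minimum job degree is 3, achieved by: J1, J2, J3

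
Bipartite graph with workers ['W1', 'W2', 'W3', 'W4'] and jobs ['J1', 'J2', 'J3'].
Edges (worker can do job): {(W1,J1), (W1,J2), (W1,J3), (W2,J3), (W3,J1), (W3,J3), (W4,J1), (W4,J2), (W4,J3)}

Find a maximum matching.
Matching: {(W1,J3), (W3,J1), (W4,J2)}

Maximum matching (size 3):
  W1 → J3
  W3 → J1
  W4 → J2

Each worker is assigned to at most one job, and each job to at most one worker.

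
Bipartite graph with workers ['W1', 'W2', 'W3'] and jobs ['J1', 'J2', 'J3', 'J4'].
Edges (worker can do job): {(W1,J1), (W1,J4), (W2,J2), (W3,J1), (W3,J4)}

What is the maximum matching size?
Maximum matching size = 3

Maximum matching: {(W1,J1), (W2,J2), (W3,J4)}
Size: 3

This assigns 3 workers to 3 distinct jobs.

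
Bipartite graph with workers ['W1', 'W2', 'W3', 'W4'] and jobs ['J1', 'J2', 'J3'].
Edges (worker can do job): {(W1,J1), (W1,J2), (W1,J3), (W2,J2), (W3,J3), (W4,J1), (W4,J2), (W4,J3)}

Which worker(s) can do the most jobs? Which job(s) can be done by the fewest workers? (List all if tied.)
Most versatile: W1, W4 (3 jobs); Least covered: J1 (2 workers)

Worker degrees (jobs they can do): W1:3, W2:1, W3:1, W4:3
Job degrees (workers who can do it): J1:2, J2:3, J3:3

Maximum worker degree is 3, achieved by: W1, W4
Minimum job degree is 2, achieved by: J1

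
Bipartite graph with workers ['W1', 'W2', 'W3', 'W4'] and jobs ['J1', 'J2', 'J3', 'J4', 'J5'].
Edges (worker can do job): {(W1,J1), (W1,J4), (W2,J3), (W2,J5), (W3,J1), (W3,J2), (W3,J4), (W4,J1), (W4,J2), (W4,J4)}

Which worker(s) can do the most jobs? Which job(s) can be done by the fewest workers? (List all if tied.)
Most versatile: W3, W4 (3 jobs); Least covered: J3, J5 (1 workers)

Worker degrees (jobs they can do): W1:2, W2:2, W3:3, W4:3
Job degrees (workers who can do it): J1:3, J2:2, J3:1, J4:3, J5:1

Maximum worker degree is 3, achieved by: W3, W4
Minimum job degree is 1, achieved by: J3, J5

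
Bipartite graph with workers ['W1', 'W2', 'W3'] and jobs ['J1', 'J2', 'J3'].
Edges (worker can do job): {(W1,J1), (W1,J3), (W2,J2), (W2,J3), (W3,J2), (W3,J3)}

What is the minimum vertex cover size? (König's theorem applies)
Minimum vertex cover size = 3

By König's theorem: in bipartite graphs,
min vertex cover = max matching = 3

Maximum matching has size 3, so minimum vertex cover also has size 3.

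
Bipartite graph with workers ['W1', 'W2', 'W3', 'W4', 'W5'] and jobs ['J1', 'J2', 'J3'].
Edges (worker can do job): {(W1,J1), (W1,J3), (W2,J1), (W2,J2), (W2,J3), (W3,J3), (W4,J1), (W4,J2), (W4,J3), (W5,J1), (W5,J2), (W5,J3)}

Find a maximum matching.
Matching: {(W3,J3), (W4,J2), (W5,J1)}

Maximum matching (size 3):
  W3 → J3
  W4 → J2
  W5 → J1

Each worker is assigned to at most one job, and each job to at most one worker.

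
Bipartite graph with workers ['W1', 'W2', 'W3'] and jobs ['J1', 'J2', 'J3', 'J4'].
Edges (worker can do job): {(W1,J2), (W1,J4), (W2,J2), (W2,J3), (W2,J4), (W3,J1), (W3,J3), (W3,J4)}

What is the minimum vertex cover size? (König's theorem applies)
Minimum vertex cover size = 3

By König's theorem: in bipartite graphs,
min vertex cover = max matching = 3

Maximum matching has size 3, so minimum vertex cover also has size 3.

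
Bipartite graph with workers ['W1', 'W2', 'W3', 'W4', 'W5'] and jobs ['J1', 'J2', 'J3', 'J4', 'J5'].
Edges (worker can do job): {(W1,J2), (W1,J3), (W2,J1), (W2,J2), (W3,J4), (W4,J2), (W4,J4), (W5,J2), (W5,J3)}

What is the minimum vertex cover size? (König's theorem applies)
Minimum vertex cover size = 4

By König's theorem: in bipartite graphs,
min vertex cover = max matching = 4

Maximum matching has size 4, so minimum vertex cover also has size 4.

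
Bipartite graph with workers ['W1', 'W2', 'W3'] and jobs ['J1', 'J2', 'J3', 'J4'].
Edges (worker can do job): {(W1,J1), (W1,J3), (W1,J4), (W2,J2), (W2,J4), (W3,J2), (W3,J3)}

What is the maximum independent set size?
Maximum independent set = 4

By König's theorem:
- Min vertex cover = Max matching = 3
- Max independent set = Total vertices - Min vertex cover
- Max independent set = 7 - 3 = 4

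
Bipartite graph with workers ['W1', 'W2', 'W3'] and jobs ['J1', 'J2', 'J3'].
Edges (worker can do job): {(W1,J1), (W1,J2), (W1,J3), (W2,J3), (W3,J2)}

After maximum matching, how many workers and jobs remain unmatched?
Unmatched: 0 workers, 0 jobs

Maximum matching size: 3
Workers: 3 total, 3 matched, 0 unmatched
Jobs: 3 total, 3 matched, 0 unmatched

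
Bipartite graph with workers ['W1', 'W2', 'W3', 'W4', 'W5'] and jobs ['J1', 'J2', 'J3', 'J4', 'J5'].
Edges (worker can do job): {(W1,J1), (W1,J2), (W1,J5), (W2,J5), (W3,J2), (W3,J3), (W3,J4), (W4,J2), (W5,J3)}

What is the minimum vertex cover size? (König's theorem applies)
Minimum vertex cover size = 5

By König's theorem: in bipartite graphs,
min vertex cover = max matching = 5

Maximum matching has size 5, so minimum vertex cover also has size 5.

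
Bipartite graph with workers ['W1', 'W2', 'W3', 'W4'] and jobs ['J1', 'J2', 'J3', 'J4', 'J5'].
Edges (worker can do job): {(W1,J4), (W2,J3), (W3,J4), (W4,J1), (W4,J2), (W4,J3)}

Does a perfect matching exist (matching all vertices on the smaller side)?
No, maximum matching has size 3 < 4

Maximum matching has size 3, need 4 for perfect matching.
Unmatched workers: ['W1']
Unmatched jobs: ['J5', 'J1']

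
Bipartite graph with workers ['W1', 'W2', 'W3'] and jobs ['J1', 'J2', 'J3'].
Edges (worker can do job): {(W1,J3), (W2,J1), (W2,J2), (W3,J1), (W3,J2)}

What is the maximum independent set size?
Maximum independent set = 3

By König's theorem:
- Min vertex cover = Max matching = 3
- Max independent set = Total vertices - Min vertex cover
- Max independent set = 6 - 3 = 3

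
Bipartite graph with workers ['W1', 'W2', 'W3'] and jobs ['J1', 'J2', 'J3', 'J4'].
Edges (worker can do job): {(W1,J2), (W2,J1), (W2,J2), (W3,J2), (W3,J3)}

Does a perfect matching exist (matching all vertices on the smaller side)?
Yes, perfect matching exists (size 3)

Perfect matching: {(W1,J2), (W2,J1), (W3,J3)}
All 3 vertices on the smaller side are matched.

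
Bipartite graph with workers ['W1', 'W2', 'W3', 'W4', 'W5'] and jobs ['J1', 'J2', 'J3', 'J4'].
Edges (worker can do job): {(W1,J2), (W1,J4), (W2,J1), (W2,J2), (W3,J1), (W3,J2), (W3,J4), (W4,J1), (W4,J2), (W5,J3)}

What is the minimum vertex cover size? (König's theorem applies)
Minimum vertex cover size = 4

By König's theorem: in bipartite graphs,
min vertex cover = max matching = 4

Maximum matching has size 4, so minimum vertex cover also has size 4.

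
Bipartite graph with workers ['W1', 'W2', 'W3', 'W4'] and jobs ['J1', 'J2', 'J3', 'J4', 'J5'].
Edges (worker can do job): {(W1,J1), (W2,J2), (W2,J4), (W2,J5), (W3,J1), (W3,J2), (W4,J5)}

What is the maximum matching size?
Maximum matching size = 4

Maximum matching: {(W1,J1), (W2,J4), (W3,J2), (W4,J5)}
Size: 4

This assigns 4 workers to 4 distinct jobs.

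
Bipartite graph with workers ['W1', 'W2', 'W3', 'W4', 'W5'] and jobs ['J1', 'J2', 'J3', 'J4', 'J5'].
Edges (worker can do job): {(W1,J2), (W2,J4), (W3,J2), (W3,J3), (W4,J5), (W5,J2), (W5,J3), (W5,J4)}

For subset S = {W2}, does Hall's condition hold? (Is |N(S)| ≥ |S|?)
Yes: |N(S)| = 1, |S| = 1

Subset S = {W2}
Neighbors N(S) = {J4}

|N(S)| = 1, |S| = 1
Hall's condition: |N(S)| ≥ |S| is satisfied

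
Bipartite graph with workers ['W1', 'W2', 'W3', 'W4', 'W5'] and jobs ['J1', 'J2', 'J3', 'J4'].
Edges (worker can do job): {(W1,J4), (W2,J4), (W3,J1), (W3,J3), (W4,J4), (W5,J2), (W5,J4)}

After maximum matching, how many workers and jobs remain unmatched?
Unmatched: 2 workers, 1 jobs

Maximum matching size: 3
Workers: 5 total, 3 matched, 2 unmatched
Jobs: 4 total, 3 matched, 1 unmatched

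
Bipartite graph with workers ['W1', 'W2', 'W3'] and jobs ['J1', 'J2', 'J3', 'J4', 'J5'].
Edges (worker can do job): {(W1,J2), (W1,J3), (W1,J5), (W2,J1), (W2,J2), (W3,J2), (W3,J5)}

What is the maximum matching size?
Maximum matching size = 3

Maximum matching: {(W1,J3), (W2,J1), (W3,J2)}
Size: 3

This assigns 3 workers to 3 distinct jobs.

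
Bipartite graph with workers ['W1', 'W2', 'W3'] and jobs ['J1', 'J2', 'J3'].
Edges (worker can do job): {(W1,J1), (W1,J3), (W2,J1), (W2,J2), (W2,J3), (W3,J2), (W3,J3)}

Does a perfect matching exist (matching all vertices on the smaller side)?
Yes, perfect matching exists (size 3)

Perfect matching: {(W1,J1), (W2,J3), (W3,J2)}
All 3 vertices on the smaller side are matched.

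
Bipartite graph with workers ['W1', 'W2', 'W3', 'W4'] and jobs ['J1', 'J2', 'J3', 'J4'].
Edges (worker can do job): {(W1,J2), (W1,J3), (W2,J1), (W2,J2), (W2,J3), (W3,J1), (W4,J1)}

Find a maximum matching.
Matching: {(W1,J2), (W2,J3), (W4,J1)}

Maximum matching (size 3):
  W1 → J2
  W2 → J3
  W4 → J1

Each worker is assigned to at most one job, and each job to at most one worker.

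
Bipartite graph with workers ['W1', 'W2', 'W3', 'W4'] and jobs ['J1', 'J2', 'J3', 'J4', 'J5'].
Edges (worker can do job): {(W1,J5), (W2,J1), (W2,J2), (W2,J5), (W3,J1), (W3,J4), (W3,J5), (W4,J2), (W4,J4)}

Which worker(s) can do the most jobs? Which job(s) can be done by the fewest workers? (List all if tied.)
Most versatile: W2, W3 (3 jobs); Least covered: J3 (0 workers)

Worker degrees (jobs they can do): W1:1, W2:3, W3:3, W4:2
Job degrees (workers who can do it): J1:2, J2:2, J3:0, J4:2, J5:3

Maximum worker degree is 3, achieved by: W2, W3
Minimum job degree is 0, achieved by: J3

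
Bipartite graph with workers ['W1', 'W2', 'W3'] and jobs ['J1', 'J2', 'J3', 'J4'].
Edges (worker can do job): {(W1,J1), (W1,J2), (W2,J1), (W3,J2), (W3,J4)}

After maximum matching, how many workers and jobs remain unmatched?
Unmatched: 0 workers, 1 jobs

Maximum matching size: 3
Workers: 3 total, 3 matched, 0 unmatched
Jobs: 4 total, 3 matched, 1 unmatched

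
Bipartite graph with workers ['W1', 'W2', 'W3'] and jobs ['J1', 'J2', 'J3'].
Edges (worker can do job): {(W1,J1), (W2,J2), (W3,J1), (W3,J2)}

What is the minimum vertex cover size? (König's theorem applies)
Minimum vertex cover size = 2

By König's theorem: in bipartite graphs,
min vertex cover = max matching = 2

Maximum matching has size 2, so minimum vertex cover also has size 2.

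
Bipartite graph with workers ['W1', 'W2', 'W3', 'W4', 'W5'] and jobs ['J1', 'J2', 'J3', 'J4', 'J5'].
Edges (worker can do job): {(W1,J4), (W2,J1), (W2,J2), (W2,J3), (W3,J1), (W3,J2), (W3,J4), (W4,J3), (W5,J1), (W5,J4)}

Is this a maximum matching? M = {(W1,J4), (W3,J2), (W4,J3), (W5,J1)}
Yes, size 4 is maximum

Proposed matching has size 4.
Maximum matching size for this graph: 4.

This is a maximum matching.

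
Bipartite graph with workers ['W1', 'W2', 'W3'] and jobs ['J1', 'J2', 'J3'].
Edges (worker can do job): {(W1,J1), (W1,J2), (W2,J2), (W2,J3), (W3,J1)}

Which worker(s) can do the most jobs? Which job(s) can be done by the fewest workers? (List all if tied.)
Most versatile: W1, W2 (2 jobs); Least covered: J3 (1 workers)

Worker degrees (jobs they can do): W1:2, W2:2, W3:1
Job degrees (workers who can do it): J1:2, J2:2, J3:1

Maximum worker degree is 2, achieved by: W1, W2
Minimum job degree is 1, achieved by: J3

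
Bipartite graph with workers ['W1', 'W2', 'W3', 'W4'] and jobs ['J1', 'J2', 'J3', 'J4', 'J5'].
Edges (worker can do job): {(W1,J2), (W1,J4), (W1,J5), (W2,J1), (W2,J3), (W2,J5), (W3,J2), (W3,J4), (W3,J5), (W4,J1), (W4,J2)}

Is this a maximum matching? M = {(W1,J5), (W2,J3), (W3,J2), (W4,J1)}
Yes, size 4 is maximum

Proposed matching has size 4.
Maximum matching size for this graph: 4.

This is a maximum matching.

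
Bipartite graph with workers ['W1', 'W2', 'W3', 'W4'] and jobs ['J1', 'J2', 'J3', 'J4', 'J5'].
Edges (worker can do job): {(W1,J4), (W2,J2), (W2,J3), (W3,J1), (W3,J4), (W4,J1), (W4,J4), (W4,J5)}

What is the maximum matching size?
Maximum matching size = 4

Maximum matching: {(W1,J4), (W2,J2), (W3,J1), (W4,J5)}
Size: 4

This assigns 4 workers to 4 distinct jobs.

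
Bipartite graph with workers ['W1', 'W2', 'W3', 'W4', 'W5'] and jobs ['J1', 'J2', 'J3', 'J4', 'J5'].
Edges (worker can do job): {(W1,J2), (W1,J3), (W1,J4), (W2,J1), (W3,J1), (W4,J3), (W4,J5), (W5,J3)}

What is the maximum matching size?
Maximum matching size = 4

Maximum matching: {(W1,J2), (W3,J1), (W4,J5), (W5,J3)}
Size: 4

This assigns 4 workers to 4 distinct jobs.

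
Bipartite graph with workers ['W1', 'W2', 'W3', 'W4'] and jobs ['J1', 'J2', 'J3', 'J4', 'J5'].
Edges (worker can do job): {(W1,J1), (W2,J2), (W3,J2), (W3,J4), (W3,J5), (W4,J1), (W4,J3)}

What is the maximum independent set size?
Maximum independent set = 5

By König's theorem:
- Min vertex cover = Max matching = 4
- Max independent set = Total vertices - Min vertex cover
- Max independent set = 9 - 4 = 5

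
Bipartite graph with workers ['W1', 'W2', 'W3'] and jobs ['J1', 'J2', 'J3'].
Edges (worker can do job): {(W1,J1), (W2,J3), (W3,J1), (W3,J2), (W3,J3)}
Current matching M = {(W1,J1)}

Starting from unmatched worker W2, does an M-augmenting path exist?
Yes: W2 → J3

An M-augmenting path alternates non-matching / matching edges, starting and ending at unmatched vertices.
Path: W2 → J3
(J3 is unmatched in M, so the path is augmenting.)
Flipping edges along this path would increase |M| from 1 to 2.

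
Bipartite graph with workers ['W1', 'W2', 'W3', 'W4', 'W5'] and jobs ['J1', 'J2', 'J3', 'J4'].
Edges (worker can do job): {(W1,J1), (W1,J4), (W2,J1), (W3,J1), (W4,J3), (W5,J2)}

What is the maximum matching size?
Maximum matching size = 4

Maximum matching: {(W1,J4), (W3,J1), (W4,J3), (W5,J2)}
Size: 4

This assigns 4 workers to 4 distinct jobs.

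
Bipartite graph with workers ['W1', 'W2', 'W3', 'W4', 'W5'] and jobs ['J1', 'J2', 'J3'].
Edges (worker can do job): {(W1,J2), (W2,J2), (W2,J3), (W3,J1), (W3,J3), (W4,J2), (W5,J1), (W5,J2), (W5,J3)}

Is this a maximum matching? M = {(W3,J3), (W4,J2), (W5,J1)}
Yes, size 3 is maximum

Proposed matching has size 3.
Maximum matching size for this graph: 3.

This is a maximum matching.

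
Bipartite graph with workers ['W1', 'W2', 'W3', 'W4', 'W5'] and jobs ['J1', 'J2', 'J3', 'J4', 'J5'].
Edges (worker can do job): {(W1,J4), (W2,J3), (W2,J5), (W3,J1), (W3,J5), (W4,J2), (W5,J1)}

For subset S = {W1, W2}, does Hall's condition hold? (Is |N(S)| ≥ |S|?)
Yes: |N(S)| = 3, |S| = 2

Subset S = {W1, W2}
Neighbors N(S) = {J3, J4, J5}

|N(S)| = 3, |S| = 2
Hall's condition: |N(S)| ≥ |S| is satisfied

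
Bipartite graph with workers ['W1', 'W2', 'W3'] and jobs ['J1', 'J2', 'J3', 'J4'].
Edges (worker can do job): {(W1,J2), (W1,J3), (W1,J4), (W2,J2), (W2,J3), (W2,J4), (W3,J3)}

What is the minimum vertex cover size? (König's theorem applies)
Minimum vertex cover size = 3

By König's theorem: in bipartite graphs,
min vertex cover = max matching = 3

Maximum matching has size 3, so minimum vertex cover also has size 3.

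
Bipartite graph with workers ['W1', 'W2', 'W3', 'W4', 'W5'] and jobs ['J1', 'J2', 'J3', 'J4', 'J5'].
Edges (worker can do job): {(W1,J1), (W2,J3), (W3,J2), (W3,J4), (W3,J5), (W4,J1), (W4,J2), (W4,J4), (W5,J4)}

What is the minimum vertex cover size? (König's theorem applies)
Minimum vertex cover size = 5

By König's theorem: in bipartite graphs,
min vertex cover = max matching = 5

Maximum matching has size 5, so minimum vertex cover also has size 5.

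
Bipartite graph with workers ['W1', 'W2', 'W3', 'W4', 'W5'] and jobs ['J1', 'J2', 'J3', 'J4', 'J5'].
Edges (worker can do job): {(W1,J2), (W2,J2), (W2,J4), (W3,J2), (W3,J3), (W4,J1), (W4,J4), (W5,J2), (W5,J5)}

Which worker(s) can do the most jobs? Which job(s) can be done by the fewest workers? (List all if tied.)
Most versatile: W2, W3, W4, W5 (2 jobs); Least covered: J1, J3, J5 (1 workers)

Worker degrees (jobs they can do): W1:1, W2:2, W3:2, W4:2, W5:2
Job degrees (workers who can do it): J1:1, J2:4, J3:1, J4:2, J5:1

Maximum worker degree is 2, achieved by: W2, W3, W4, W5
Minimum job degree is 1, achieved by: J1, J3, J5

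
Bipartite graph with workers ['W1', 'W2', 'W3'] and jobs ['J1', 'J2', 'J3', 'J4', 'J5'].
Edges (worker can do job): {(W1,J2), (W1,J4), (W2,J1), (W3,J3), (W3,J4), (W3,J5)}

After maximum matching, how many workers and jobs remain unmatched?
Unmatched: 0 workers, 2 jobs

Maximum matching size: 3
Workers: 3 total, 3 matched, 0 unmatched
Jobs: 5 total, 3 matched, 2 unmatched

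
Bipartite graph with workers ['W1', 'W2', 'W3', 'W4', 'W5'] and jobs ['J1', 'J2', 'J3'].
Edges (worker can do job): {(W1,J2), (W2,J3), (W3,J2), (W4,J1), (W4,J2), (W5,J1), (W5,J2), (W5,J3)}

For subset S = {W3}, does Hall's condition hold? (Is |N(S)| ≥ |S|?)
Yes: |N(S)| = 1, |S| = 1

Subset S = {W3}
Neighbors N(S) = {J2}

|N(S)| = 1, |S| = 1
Hall's condition: |N(S)| ≥ |S| is satisfied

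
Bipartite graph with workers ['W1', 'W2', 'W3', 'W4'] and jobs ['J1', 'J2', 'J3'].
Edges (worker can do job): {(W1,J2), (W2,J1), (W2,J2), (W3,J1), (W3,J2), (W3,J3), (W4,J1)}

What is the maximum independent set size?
Maximum independent set = 4

By König's theorem:
- Min vertex cover = Max matching = 3
- Max independent set = Total vertices - Min vertex cover
- Max independent set = 7 - 3 = 4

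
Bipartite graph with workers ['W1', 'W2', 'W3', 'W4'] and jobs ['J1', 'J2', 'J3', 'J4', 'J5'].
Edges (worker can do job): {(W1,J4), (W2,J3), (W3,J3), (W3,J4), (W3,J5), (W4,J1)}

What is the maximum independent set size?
Maximum independent set = 5

By König's theorem:
- Min vertex cover = Max matching = 4
- Max independent set = Total vertices - Min vertex cover
- Max independent set = 9 - 4 = 5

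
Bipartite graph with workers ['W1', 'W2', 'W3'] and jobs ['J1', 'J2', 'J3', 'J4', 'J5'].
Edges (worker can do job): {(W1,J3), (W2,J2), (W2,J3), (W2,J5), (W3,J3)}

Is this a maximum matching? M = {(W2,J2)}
No, size 1 is not maximum

Proposed matching has size 1.
Maximum matching size for this graph: 2.

This is NOT maximum - can be improved to size 2.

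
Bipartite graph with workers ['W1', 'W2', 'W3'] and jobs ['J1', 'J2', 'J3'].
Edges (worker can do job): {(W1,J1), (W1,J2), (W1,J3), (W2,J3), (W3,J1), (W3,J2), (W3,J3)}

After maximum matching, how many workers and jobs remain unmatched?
Unmatched: 0 workers, 0 jobs

Maximum matching size: 3
Workers: 3 total, 3 matched, 0 unmatched
Jobs: 3 total, 3 matched, 0 unmatched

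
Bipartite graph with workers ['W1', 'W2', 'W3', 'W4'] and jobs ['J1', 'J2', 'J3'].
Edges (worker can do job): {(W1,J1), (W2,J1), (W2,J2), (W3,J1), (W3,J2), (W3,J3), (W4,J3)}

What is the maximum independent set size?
Maximum independent set = 4

By König's theorem:
- Min vertex cover = Max matching = 3
- Max independent set = Total vertices - Min vertex cover
- Max independent set = 7 - 3 = 4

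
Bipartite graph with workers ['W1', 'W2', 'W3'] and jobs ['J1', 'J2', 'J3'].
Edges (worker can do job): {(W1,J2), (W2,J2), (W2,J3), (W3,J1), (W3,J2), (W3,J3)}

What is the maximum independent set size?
Maximum independent set = 3

By König's theorem:
- Min vertex cover = Max matching = 3
- Max independent set = Total vertices - Min vertex cover
- Max independent set = 6 - 3 = 3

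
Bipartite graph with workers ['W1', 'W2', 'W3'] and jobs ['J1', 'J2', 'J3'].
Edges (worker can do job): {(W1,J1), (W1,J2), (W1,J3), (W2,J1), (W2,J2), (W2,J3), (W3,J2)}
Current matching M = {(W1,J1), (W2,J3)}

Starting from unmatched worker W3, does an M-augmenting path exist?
Yes: W3 → J2

An M-augmenting path alternates non-matching / matching edges, starting and ending at unmatched vertices.
Path: W3 → J2
(J2 is unmatched in M, so the path is augmenting.)
Flipping edges along this path would increase |M| from 2 to 3.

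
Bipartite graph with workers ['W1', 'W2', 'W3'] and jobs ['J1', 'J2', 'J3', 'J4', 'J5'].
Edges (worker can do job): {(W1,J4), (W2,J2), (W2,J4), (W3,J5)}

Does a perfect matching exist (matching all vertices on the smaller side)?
Yes, perfect matching exists (size 3)

Perfect matching: {(W1,J4), (W2,J2), (W3,J5)}
All 3 vertices on the smaller side are matched.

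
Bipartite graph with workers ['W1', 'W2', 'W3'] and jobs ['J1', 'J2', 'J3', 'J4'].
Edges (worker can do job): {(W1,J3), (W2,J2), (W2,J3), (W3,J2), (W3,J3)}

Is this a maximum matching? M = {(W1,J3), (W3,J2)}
Yes, size 2 is maximum

Proposed matching has size 2.
Maximum matching size for this graph: 2.

This is a maximum matching.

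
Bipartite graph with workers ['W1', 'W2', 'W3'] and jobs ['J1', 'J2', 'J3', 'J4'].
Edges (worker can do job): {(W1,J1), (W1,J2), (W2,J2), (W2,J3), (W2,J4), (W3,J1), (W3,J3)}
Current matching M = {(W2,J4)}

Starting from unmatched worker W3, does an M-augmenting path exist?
Yes: W3 → J3

An M-augmenting path alternates non-matching / matching edges, starting and ending at unmatched vertices.
Path: W3 → J3
(J3 is unmatched in M, so the path is augmenting.)
Flipping edges along this path would increase |M| from 1 to 2.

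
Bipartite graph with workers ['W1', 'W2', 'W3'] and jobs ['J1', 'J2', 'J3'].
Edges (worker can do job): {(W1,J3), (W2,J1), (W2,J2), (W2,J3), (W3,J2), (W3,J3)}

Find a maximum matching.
Matching: {(W1,J3), (W2,J1), (W3,J2)}

Maximum matching (size 3):
  W1 → J3
  W2 → J1
  W3 → J2

Each worker is assigned to at most one job, and each job to at most one worker.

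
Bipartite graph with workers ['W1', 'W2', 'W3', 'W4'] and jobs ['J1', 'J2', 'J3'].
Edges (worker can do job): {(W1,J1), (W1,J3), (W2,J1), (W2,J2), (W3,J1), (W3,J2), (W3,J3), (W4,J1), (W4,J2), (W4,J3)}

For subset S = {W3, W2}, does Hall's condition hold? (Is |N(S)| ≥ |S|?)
Yes: |N(S)| = 3, |S| = 2

Subset S = {W3, W2}
Neighbors N(S) = {J1, J2, J3}

|N(S)| = 3, |S| = 2
Hall's condition: |N(S)| ≥ |S| is satisfied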